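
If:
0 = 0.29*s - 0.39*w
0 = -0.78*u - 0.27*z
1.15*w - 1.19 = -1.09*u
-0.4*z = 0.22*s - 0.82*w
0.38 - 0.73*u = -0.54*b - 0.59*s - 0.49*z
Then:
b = -6.64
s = 2.44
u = -0.82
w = 1.82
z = 2.38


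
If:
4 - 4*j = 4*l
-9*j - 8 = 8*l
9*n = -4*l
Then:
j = -16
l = 17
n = -68/9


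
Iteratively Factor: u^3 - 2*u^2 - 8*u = (u + 2)*(u^2 - 4*u) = u*(u + 2)*(u - 4)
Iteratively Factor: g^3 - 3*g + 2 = (g + 2)*(g^2 - 2*g + 1) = (g - 1)*(g + 2)*(g - 1)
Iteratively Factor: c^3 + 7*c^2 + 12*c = (c + 3)*(c^2 + 4*c) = c*(c + 3)*(c + 4)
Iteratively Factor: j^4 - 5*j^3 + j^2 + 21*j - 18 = (j - 1)*(j^3 - 4*j^2 - 3*j + 18) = (j - 3)*(j - 1)*(j^2 - j - 6) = (j - 3)^2*(j - 1)*(j + 2)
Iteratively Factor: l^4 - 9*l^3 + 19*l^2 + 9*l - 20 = (l + 1)*(l^3 - 10*l^2 + 29*l - 20) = (l - 4)*(l + 1)*(l^2 - 6*l + 5) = (l - 4)*(l - 1)*(l + 1)*(l - 5)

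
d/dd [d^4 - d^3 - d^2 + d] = 4*d^3 - 3*d^2 - 2*d + 1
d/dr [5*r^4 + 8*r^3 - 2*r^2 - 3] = 4*r*(5*r^2 + 6*r - 1)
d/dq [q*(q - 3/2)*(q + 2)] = 3*q^2 + q - 3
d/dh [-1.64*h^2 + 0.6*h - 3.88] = 0.6 - 3.28*h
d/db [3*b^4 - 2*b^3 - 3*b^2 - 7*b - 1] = 12*b^3 - 6*b^2 - 6*b - 7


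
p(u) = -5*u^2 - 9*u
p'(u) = -10*u - 9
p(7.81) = -375.27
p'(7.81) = -87.10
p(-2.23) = -4.79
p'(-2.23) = 13.30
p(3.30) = -84.15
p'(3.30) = -42.00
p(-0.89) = 4.05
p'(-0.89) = -0.10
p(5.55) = -203.96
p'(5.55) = -64.50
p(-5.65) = -108.76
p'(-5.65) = 47.50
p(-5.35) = -94.96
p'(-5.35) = 44.50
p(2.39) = -50.07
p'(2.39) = -32.90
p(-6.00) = -126.00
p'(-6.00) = 51.00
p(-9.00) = -324.00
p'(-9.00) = 81.00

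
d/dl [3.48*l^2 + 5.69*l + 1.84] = 6.96*l + 5.69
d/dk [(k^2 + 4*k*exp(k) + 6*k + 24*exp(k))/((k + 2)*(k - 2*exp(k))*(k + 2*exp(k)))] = (2*(k + 2)*(k - 2*exp(k))*(k + 2*exp(k))*(2*k*exp(k) + k + 14*exp(k) + 3) - (k + 2)*(k - 2*exp(k))*(2*exp(k) + 1)*(k^2 + 4*k*exp(k) + 6*k + 24*exp(k)) + (k + 2)*(k + 2*exp(k))*(2*exp(k) - 1)*(k^2 + 4*k*exp(k) + 6*k + 24*exp(k)) - (k - 2*exp(k))*(k + 2*exp(k))*(k^2 + 4*k*exp(k) + 6*k + 24*exp(k)))/((k + 2)^2*(k - 2*exp(k))^2*(k + 2*exp(k))^2)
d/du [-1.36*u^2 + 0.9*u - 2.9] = 0.9 - 2.72*u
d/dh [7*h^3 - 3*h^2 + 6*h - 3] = 21*h^2 - 6*h + 6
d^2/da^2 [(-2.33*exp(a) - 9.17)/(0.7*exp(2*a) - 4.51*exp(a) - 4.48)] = (-1.1417*exp(4*a) - 25.32901*exp(3*a) + 43.00779*exp(2*a) - 254.470013*exp(a) + 138.513984)*exp(a)/(0.343*exp(6*a) - 6.6297*exp(5*a) + 36.12861*exp(4*a) - 6.87369099999999*exp(3*a) - 231.223104*exp(2*a) - 271.552512*exp(a) - 89.915392)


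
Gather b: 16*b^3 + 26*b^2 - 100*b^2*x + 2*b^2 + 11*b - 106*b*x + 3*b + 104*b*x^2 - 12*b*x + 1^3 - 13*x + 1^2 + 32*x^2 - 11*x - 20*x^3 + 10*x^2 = 16*b^3 + b^2*(28 - 100*x) + b*(104*x^2 - 118*x + 14) - 20*x^3 + 42*x^2 - 24*x + 2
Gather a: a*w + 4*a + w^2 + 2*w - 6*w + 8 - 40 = a*(w + 4) + w^2 - 4*w - 32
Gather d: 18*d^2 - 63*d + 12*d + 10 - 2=18*d^2 - 51*d + 8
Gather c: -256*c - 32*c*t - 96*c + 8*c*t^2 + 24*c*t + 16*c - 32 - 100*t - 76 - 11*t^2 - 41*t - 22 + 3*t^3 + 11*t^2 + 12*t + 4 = c*(8*t^2 - 8*t - 336) + 3*t^3 - 129*t - 126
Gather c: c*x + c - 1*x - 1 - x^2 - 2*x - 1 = c*(x + 1) - x^2 - 3*x - 2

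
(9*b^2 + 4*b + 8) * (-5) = -45*b^2 - 20*b - 40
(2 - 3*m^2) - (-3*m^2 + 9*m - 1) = 3 - 9*m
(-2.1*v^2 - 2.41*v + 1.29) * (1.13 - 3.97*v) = 8.337*v^3 + 7.1947*v^2 - 7.8446*v + 1.4577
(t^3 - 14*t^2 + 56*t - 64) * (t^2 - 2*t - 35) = t^5 - 16*t^4 + 49*t^3 + 314*t^2 - 1832*t + 2240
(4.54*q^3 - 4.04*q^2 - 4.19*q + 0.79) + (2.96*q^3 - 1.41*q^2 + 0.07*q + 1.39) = 7.5*q^3 - 5.45*q^2 - 4.12*q + 2.18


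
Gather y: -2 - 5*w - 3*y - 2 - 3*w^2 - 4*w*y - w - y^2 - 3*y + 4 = -3*w^2 - 6*w - y^2 + y*(-4*w - 6)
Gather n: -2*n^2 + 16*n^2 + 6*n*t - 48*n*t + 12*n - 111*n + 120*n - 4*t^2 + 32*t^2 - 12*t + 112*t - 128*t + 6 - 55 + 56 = 14*n^2 + n*(21 - 42*t) + 28*t^2 - 28*t + 7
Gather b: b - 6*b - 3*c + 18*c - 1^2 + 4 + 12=-5*b + 15*c + 15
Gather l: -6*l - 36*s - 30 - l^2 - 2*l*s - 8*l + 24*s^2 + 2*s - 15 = -l^2 + l*(-2*s - 14) + 24*s^2 - 34*s - 45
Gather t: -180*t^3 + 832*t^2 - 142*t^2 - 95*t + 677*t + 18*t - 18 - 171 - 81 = -180*t^3 + 690*t^2 + 600*t - 270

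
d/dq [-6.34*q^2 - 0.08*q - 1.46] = -12.68*q - 0.08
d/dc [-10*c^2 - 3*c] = -20*c - 3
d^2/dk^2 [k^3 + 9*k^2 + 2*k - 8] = 6*k + 18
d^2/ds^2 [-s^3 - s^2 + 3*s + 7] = -6*s - 2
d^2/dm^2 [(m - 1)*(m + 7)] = 2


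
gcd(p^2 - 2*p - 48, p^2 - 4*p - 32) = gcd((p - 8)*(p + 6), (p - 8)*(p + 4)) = p - 8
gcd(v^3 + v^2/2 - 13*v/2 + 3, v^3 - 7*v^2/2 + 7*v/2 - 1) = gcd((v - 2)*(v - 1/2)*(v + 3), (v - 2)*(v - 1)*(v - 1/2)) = v^2 - 5*v/2 + 1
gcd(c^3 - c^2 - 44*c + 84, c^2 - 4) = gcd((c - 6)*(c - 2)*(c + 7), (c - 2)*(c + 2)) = c - 2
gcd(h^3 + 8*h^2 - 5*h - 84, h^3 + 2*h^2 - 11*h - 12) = h^2 + h - 12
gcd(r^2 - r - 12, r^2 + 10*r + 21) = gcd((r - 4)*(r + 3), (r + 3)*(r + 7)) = r + 3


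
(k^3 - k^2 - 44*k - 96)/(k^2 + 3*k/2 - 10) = 2*(k^2 - 5*k - 24)/(2*k - 5)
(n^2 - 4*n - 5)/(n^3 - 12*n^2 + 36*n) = (n^2 - 4*n - 5)/(n*(n^2 - 12*n + 36))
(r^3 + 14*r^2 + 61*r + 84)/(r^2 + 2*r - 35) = (r^2 + 7*r + 12)/(r - 5)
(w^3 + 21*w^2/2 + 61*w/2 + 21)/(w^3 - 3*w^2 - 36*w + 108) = (2*w^2 + 9*w + 7)/(2*(w^2 - 9*w + 18))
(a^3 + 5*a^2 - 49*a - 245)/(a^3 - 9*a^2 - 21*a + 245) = (a + 7)/(a - 7)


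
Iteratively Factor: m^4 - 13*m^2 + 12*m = (m - 1)*(m^3 + m^2 - 12*m) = (m - 1)*(m + 4)*(m^2 - 3*m) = (m - 3)*(m - 1)*(m + 4)*(m)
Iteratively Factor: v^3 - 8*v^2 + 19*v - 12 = (v - 1)*(v^2 - 7*v + 12) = (v - 3)*(v - 1)*(v - 4)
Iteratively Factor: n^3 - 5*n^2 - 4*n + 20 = (n - 5)*(n^2 - 4) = (n - 5)*(n - 2)*(n + 2)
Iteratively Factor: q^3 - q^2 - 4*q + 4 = (q + 2)*(q^2 - 3*q + 2) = (q - 2)*(q + 2)*(q - 1)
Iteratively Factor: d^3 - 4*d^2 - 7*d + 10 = (d - 1)*(d^2 - 3*d - 10) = (d - 1)*(d + 2)*(d - 5)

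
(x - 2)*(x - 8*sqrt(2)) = x^2 - 8*sqrt(2)*x - 2*x + 16*sqrt(2)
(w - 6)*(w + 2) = w^2 - 4*w - 12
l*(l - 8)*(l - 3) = l^3 - 11*l^2 + 24*l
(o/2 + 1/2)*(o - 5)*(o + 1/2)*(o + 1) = o^4/2 - 5*o^3/4 - 21*o^2/4 - 19*o/4 - 5/4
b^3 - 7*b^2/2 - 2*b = b*(b - 4)*(b + 1/2)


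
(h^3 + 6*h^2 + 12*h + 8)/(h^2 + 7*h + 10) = (h^2 + 4*h + 4)/(h + 5)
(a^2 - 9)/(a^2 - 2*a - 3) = (a + 3)/(a + 1)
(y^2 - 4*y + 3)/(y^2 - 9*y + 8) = (y - 3)/(y - 8)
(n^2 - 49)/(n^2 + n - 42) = (n - 7)/(n - 6)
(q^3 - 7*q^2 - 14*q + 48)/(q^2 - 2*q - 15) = (q^2 - 10*q + 16)/(q - 5)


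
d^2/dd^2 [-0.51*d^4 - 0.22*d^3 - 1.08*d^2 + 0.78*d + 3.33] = -6.12*d^2 - 1.32*d - 2.16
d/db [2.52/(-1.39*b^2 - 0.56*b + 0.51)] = (7.0056*b + 1.4112)/(1.39*b^2 + 0.56*b - 0.51)^2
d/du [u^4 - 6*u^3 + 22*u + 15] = 4*u^3 - 18*u^2 + 22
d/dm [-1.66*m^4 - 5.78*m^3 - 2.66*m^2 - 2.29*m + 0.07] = -6.64*m^3 - 17.34*m^2 - 5.32*m - 2.29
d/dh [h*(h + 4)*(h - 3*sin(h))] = -h*(h + 4)*(3*cos(h) - 1) + h*(h - 3*sin(h)) + (h + 4)*(h - 3*sin(h))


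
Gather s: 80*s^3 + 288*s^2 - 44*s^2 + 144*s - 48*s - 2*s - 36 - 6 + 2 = 80*s^3 + 244*s^2 + 94*s - 40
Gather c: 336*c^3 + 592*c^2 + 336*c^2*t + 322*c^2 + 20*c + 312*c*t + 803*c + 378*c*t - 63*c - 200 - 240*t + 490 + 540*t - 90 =336*c^3 + c^2*(336*t + 914) + c*(690*t + 760) + 300*t + 200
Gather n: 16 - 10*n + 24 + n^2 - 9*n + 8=n^2 - 19*n + 48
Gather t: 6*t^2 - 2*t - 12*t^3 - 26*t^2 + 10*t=-12*t^3 - 20*t^2 + 8*t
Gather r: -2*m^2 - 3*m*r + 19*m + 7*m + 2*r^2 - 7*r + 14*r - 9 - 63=-2*m^2 + 26*m + 2*r^2 + r*(7 - 3*m) - 72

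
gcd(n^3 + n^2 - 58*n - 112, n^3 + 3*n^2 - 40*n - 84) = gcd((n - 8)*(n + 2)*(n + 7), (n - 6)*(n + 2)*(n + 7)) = n^2 + 9*n + 14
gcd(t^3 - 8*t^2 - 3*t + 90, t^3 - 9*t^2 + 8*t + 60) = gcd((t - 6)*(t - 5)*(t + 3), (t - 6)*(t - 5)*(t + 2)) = t^2 - 11*t + 30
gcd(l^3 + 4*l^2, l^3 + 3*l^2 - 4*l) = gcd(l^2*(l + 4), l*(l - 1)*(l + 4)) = l^2 + 4*l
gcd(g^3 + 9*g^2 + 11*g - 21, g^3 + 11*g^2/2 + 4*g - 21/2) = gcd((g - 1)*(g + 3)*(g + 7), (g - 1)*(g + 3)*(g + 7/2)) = g^2 + 2*g - 3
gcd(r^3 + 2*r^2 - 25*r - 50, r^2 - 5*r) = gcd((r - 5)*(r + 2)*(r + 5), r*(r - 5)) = r - 5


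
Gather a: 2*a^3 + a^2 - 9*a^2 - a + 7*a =2*a^3 - 8*a^2 + 6*a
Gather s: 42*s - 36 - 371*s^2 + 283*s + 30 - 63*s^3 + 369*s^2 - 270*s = -63*s^3 - 2*s^2 + 55*s - 6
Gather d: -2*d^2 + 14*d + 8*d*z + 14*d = -2*d^2 + d*(8*z + 28)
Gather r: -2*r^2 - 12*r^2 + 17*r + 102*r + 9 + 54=-14*r^2 + 119*r + 63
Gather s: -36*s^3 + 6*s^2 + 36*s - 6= -36*s^3 + 6*s^2 + 36*s - 6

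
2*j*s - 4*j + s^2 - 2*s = (2*j + s)*(s - 2)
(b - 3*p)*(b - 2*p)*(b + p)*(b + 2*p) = b^4 - 2*b^3*p - 7*b^2*p^2 + 8*b*p^3 + 12*p^4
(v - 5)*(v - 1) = v^2 - 6*v + 5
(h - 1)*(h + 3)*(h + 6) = h^3 + 8*h^2 + 9*h - 18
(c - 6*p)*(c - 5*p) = c^2 - 11*c*p + 30*p^2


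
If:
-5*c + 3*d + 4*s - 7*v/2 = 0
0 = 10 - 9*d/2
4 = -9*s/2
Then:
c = 28/45 - 7*v/10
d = 20/9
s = -8/9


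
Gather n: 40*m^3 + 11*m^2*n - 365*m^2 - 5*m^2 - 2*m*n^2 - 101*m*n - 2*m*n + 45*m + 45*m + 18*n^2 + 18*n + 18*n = 40*m^3 - 370*m^2 + 90*m + n^2*(18 - 2*m) + n*(11*m^2 - 103*m + 36)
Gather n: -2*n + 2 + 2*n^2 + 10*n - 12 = 2*n^2 + 8*n - 10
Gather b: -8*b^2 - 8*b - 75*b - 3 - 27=-8*b^2 - 83*b - 30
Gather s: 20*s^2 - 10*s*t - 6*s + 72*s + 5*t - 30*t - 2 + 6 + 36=20*s^2 + s*(66 - 10*t) - 25*t + 40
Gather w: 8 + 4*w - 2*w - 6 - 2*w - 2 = 0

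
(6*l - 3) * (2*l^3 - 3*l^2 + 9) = 12*l^4 - 24*l^3 + 9*l^2 + 54*l - 27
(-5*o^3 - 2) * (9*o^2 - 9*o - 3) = -45*o^5 + 45*o^4 + 15*o^3 - 18*o^2 + 18*o + 6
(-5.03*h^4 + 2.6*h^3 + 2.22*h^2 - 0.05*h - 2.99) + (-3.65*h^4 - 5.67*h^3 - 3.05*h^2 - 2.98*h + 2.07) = -8.68*h^4 - 3.07*h^3 - 0.83*h^2 - 3.03*h - 0.92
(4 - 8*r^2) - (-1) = 5 - 8*r^2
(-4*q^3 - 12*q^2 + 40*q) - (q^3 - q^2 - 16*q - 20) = -5*q^3 - 11*q^2 + 56*q + 20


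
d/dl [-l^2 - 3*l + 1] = -2*l - 3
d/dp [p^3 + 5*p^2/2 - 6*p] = 3*p^2 + 5*p - 6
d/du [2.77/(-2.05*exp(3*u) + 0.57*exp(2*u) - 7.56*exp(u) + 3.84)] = (17.0355*exp(2*u) - 3.1578*exp(u) + 20.9412)*exp(u)/(2.05*exp(3*u) - 0.57*exp(2*u) + 7.56*exp(u) - 3.84)^2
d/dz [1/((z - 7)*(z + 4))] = (3 - 2*z)/(z^4 - 6*z^3 - 47*z^2 + 168*z + 784)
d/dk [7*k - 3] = 7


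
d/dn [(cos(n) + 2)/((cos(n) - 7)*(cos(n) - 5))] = (cos(n)^2 + 4*cos(n) - 59)*sin(n)/((cos(n) - 7)^2*(cos(n) - 5)^2)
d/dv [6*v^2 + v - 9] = 12*v + 1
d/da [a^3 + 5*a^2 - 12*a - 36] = 3*a^2 + 10*a - 12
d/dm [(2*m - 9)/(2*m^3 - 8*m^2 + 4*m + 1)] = 2*(-4*m^3 + 35*m^2 - 72*m + 19)/(4*m^6 - 32*m^5 + 80*m^4 - 60*m^3 + 8*m + 1)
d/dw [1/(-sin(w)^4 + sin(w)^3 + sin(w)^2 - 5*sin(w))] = (4*sin(w)^3 - 3*sin(w)^2 - 2*sin(w) + 5)*cos(w)/((-sin(w)*cos(w)^2 + cos(w)^2 + 4)^2*sin(w)^2)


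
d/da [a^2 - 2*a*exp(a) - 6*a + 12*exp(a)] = -2*a*exp(a) + 2*a + 10*exp(a) - 6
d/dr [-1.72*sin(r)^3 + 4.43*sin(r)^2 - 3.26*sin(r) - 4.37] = (-5.16*sin(r)^2 + 8.86*sin(r) - 3.26)*cos(r)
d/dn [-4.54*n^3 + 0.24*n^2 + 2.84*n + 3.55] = -13.62*n^2 + 0.48*n + 2.84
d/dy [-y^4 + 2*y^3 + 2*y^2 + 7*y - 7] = -4*y^3 + 6*y^2 + 4*y + 7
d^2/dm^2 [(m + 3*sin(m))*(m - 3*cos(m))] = 3*sqrt(2)*m*cos(m + pi/4) + 18*sin(2*m) + 6*sqrt(2)*sin(m + pi/4) + 2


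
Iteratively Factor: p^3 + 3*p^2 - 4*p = (p + 4)*(p^2 - p) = (p - 1)*(p + 4)*(p)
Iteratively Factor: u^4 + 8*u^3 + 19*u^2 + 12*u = (u + 4)*(u^3 + 4*u^2 + 3*u) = u*(u + 4)*(u^2 + 4*u + 3) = u*(u + 1)*(u + 4)*(u + 3)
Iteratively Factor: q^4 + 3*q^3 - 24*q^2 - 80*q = (q - 5)*(q^3 + 8*q^2 + 16*q) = (q - 5)*(q + 4)*(q^2 + 4*q) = (q - 5)*(q + 4)^2*(q)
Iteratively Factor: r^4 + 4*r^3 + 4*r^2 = (r + 2)*(r^3 + 2*r^2) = (r + 2)^2*(r^2) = r*(r + 2)^2*(r)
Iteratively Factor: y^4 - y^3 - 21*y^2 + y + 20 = (y + 4)*(y^3 - 5*y^2 - y + 5) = (y - 5)*(y + 4)*(y^2 - 1) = (y - 5)*(y + 1)*(y + 4)*(y - 1)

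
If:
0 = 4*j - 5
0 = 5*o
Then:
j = 5/4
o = 0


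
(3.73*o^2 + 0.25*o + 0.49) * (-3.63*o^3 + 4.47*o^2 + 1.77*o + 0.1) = -13.5399*o^5 + 15.7656*o^4 + 5.9409*o^3 + 3.0058*o^2 + 0.8923*o + 0.049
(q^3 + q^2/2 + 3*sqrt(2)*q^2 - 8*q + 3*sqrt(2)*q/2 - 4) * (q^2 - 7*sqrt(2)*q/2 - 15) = q^5 - sqrt(2)*q^4/2 + q^4/2 - 44*q^3 - sqrt(2)*q^3/4 - 17*sqrt(2)*q^2 - 22*q^2 - 17*sqrt(2)*q/2 + 120*q + 60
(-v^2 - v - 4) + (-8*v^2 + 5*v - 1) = -9*v^2 + 4*v - 5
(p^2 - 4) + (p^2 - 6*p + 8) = 2*p^2 - 6*p + 4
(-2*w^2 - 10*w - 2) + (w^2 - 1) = -w^2 - 10*w - 3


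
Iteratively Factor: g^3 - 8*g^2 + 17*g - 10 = (g - 5)*(g^2 - 3*g + 2) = (g - 5)*(g - 1)*(g - 2)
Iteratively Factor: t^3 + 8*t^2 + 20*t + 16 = (t + 2)*(t^2 + 6*t + 8) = (t + 2)*(t + 4)*(t + 2)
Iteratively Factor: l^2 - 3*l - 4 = (l - 4)*(l + 1)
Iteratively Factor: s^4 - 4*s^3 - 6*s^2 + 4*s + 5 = (s - 5)*(s^3 + s^2 - s - 1) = (s - 5)*(s + 1)*(s^2 - 1) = (s - 5)*(s + 1)^2*(s - 1)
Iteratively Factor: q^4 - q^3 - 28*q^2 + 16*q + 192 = (q - 4)*(q^3 + 3*q^2 - 16*q - 48) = (q - 4)*(q + 4)*(q^2 - q - 12) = (q - 4)^2*(q + 4)*(q + 3)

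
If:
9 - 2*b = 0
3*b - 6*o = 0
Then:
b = 9/2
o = 9/4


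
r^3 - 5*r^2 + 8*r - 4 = (r - 2)^2*(r - 1)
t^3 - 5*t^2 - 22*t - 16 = (t - 8)*(t + 1)*(t + 2)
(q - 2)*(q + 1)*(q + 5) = q^3 + 4*q^2 - 7*q - 10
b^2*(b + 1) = b^3 + b^2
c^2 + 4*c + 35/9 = (c + 5/3)*(c + 7/3)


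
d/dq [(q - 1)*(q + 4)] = 2*q + 3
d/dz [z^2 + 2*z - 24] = 2*z + 2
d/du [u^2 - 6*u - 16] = 2*u - 6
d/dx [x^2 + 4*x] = 2*x + 4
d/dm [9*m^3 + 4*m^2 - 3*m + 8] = 27*m^2 + 8*m - 3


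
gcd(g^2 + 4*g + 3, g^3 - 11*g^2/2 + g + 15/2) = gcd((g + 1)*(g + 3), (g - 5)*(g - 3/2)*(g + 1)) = g + 1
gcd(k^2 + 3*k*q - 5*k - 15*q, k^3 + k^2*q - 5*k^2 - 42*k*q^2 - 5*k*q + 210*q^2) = k - 5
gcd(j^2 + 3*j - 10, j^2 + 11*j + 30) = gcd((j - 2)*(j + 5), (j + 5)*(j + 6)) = j + 5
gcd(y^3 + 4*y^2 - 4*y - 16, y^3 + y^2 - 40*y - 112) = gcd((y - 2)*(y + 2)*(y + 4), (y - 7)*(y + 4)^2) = y + 4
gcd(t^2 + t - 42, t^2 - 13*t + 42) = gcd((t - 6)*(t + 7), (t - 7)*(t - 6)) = t - 6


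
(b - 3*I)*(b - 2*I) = b^2 - 5*I*b - 6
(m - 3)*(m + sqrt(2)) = m^2 - 3*m + sqrt(2)*m - 3*sqrt(2)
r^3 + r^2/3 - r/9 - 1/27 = (r - 1/3)*(r + 1/3)^2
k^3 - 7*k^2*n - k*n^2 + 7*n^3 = (k - 7*n)*(k - n)*(k + n)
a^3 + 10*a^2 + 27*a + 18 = (a + 1)*(a + 3)*(a + 6)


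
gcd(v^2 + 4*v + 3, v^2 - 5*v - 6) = v + 1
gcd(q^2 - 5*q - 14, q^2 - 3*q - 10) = q + 2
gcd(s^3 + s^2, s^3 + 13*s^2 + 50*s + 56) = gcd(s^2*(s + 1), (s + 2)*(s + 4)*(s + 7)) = 1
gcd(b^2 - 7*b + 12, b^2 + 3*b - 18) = b - 3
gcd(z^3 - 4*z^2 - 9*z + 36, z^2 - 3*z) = z - 3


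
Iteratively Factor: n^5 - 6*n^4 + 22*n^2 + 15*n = (n - 3)*(n^4 - 3*n^3 - 9*n^2 - 5*n) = (n - 3)*(n + 1)*(n^3 - 4*n^2 - 5*n) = n*(n - 3)*(n + 1)*(n^2 - 4*n - 5) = n*(n - 5)*(n - 3)*(n + 1)*(n + 1)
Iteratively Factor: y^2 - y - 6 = (y - 3)*(y + 2)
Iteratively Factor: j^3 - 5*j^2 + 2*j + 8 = (j - 2)*(j^2 - 3*j - 4) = (j - 2)*(j + 1)*(j - 4)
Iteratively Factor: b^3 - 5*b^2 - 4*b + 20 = (b - 5)*(b^2 - 4) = (b - 5)*(b + 2)*(b - 2)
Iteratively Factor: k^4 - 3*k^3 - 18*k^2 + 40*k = (k)*(k^3 - 3*k^2 - 18*k + 40) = k*(k - 5)*(k^2 + 2*k - 8) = k*(k - 5)*(k + 4)*(k - 2)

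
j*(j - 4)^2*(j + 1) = j^4 - 7*j^3 + 8*j^2 + 16*j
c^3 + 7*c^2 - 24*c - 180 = (c - 5)*(c + 6)^2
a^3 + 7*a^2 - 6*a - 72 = (a - 3)*(a + 4)*(a + 6)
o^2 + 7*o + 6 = (o + 1)*(o + 6)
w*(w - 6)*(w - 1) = w^3 - 7*w^2 + 6*w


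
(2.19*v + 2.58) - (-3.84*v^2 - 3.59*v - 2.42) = 3.84*v^2 + 5.78*v + 5.0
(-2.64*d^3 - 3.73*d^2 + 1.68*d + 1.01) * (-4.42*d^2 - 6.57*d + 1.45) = 11.6688*d^5 + 33.8314*d^4 + 13.2525*d^3 - 20.9103*d^2 - 4.1997*d + 1.4645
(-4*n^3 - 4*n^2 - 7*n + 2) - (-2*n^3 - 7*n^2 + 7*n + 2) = -2*n^3 + 3*n^2 - 14*n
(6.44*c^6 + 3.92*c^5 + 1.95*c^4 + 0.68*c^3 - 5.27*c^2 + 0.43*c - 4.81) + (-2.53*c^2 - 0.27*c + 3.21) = 6.44*c^6 + 3.92*c^5 + 1.95*c^4 + 0.68*c^3 - 7.8*c^2 + 0.16*c - 1.6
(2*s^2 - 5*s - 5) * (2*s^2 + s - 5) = 4*s^4 - 8*s^3 - 25*s^2 + 20*s + 25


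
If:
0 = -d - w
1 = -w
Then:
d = 1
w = -1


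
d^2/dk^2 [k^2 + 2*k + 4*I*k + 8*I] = 2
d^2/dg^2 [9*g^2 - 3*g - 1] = 18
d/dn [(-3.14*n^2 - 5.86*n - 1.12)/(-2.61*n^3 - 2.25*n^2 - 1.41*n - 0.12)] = (-8.1954*n^4 - 30.5892*n^3 - 17.5272*n^2 - 4.2864*n - 0.876)/(6.8121*n^6 + 11.745*n^5 + 12.4227*n^4 + 6.9714*n^3 + 2.5281*n^2 + 0.3384*n + 0.0144)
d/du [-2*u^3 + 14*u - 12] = 14 - 6*u^2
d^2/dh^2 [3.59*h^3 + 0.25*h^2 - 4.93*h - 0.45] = 21.54*h + 0.5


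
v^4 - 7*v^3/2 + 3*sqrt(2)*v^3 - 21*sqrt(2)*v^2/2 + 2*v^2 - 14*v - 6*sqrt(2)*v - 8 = (v - 4)*(v + 1/2)*(v + sqrt(2))*(v + 2*sqrt(2))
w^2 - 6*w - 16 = (w - 8)*(w + 2)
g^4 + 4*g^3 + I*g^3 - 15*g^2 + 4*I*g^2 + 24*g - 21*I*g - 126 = (g - 3)*(g + 7)*(g - 2*I)*(g + 3*I)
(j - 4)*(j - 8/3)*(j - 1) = j^3 - 23*j^2/3 + 52*j/3 - 32/3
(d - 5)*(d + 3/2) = d^2 - 7*d/2 - 15/2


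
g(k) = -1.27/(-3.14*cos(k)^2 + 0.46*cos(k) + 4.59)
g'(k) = -1.27*(-6.28*sin(k)*cos(k) + 0.46*sin(k))/(-3.14*cos(k)^2 + 0.46*cos(k) + 4.59)^2 = (7.9756*cos(k) - 0.5842)*sin(k)/(-3.14*cos(k)^2 + 0.46*cos(k) + 4.59)^2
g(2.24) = -0.41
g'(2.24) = -0.45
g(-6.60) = -0.58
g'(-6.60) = -0.45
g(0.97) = -0.33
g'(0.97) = 0.22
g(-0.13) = -0.65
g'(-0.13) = -0.25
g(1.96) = -0.32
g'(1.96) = -0.21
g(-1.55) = -0.28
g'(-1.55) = 0.02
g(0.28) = -0.60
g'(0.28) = 0.43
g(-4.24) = -0.34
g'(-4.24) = -0.27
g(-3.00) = -1.20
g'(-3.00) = 1.07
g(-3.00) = -1.20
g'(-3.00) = 1.07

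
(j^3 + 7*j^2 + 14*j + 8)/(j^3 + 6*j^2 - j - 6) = (j^2 + 6*j + 8)/(j^2 + 5*j - 6)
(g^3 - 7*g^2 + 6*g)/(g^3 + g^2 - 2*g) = (g - 6)/(g + 2)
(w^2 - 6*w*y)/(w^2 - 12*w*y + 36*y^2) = w/(w - 6*y)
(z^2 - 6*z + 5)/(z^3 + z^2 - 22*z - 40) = (z - 1)/(z^2 + 6*z + 8)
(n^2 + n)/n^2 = (n + 1)/n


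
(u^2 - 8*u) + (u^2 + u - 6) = 2*u^2 - 7*u - 6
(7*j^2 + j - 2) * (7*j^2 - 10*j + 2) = 49*j^4 - 63*j^3 - 10*j^2 + 22*j - 4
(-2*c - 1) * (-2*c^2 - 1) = 4*c^3 + 2*c^2 + 2*c + 1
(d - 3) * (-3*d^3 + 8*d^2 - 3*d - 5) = -3*d^4 + 17*d^3 - 27*d^2 + 4*d + 15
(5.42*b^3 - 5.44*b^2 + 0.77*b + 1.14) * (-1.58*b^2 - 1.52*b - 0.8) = -8.5636*b^5 + 0.3568*b^4 + 2.7162*b^3 + 1.3804*b^2 - 2.3488*b - 0.912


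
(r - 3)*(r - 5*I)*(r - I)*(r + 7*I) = r^4 - 3*r^3 + I*r^3 + 37*r^2 - 3*I*r^2 - 111*r - 35*I*r + 105*I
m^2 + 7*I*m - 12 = (m + 3*I)*(m + 4*I)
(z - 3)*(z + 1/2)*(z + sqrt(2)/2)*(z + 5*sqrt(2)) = z^4 - 5*z^3/2 + 11*sqrt(2)*z^3/2 - 55*sqrt(2)*z^2/4 + 7*z^2/2 - 25*z/2 - 33*sqrt(2)*z/4 - 15/2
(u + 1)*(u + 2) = u^2 + 3*u + 2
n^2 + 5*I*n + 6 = (n - I)*(n + 6*I)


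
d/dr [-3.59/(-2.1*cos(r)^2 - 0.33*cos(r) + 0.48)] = (15.078*cos(r) + 1.1847)*sin(r)/(2.1*cos(r)^2 + 0.33*cos(r) - 0.48)^2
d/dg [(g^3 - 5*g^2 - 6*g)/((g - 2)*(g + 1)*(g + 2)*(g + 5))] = (-g^4 + 12*g^3 + 26*g^2 - 40*g + 120)/(g^6 + 10*g^5 + 17*g^4 - 80*g^3 - 184*g^2 + 160*g + 400)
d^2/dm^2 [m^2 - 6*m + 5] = 2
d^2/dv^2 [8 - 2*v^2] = -4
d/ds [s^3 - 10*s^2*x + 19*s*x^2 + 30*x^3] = 3*s^2 - 20*s*x + 19*x^2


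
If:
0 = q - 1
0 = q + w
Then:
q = 1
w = -1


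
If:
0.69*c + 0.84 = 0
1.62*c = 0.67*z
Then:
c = -1.22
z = -2.94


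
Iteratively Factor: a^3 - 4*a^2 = (a - 4)*(a^2) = a*(a - 4)*(a)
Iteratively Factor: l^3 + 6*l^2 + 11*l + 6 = (l + 1)*(l^2 + 5*l + 6) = (l + 1)*(l + 3)*(l + 2)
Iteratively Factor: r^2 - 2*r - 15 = (r + 3)*(r - 5)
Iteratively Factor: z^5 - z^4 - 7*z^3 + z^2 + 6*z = (z - 1)*(z^4 - 7*z^2 - 6*z) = (z - 3)*(z - 1)*(z^3 + 3*z^2 + 2*z) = (z - 3)*(z - 1)*(z + 2)*(z^2 + z) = z*(z - 3)*(z - 1)*(z + 2)*(z + 1)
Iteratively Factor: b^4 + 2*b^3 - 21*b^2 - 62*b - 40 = (b + 2)*(b^3 - 21*b - 20) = (b + 1)*(b + 2)*(b^2 - b - 20) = (b + 1)*(b + 2)*(b + 4)*(b - 5)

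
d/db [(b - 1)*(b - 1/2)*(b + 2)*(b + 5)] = 4*b^3 + 33*b^2/2 - 23/2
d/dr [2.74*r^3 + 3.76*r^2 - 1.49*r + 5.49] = 8.22*r^2 + 7.52*r - 1.49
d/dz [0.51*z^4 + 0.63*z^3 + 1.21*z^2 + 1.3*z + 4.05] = 2.04*z^3 + 1.89*z^2 + 2.42*z + 1.3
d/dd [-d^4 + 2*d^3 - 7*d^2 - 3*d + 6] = -4*d^3 + 6*d^2 - 14*d - 3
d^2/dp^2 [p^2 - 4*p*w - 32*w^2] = 2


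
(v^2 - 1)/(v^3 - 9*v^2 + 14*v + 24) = (v - 1)/(v^2 - 10*v + 24)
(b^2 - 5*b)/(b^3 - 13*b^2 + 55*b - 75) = b/(b^2 - 8*b + 15)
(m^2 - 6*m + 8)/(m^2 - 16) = (m - 2)/(m + 4)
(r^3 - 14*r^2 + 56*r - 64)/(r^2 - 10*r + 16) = r - 4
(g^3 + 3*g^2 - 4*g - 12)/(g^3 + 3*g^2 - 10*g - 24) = (g^2 + g - 6)/(g^2 + g - 12)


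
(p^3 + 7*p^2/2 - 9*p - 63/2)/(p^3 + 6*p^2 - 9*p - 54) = (p + 7/2)/(p + 6)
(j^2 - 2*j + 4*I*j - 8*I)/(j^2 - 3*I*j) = (j^2 - 2*j + 4*I*j - 8*I)/(j*(j - 3*I))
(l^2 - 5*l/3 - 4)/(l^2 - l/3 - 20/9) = 3*(l - 3)/(3*l - 5)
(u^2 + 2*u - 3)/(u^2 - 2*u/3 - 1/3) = 3*(u + 3)/(3*u + 1)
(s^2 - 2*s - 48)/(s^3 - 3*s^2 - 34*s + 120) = (s - 8)/(s^2 - 9*s + 20)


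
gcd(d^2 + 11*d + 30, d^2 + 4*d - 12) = d + 6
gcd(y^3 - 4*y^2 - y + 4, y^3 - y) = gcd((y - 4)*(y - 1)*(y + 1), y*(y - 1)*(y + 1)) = y^2 - 1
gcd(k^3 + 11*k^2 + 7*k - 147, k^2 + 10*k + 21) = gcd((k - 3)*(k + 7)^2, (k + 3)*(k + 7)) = k + 7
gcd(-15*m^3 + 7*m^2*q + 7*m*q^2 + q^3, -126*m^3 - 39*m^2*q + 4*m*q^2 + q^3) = 3*m + q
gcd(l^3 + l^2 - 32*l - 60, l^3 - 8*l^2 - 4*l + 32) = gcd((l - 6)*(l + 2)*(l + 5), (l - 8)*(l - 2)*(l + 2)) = l + 2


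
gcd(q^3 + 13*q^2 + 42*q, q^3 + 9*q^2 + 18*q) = q^2 + 6*q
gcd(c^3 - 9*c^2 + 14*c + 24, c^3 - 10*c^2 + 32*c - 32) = c - 4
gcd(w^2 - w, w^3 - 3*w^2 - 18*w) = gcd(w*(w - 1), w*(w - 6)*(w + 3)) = w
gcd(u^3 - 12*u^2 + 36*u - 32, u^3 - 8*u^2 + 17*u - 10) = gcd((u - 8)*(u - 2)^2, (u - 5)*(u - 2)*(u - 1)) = u - 2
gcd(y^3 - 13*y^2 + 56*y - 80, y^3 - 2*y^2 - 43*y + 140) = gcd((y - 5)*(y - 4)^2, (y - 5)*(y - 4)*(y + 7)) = y^2 - 9*y + 20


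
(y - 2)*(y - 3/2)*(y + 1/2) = y^3 - 3*y^2 + 5*y/4 + 3/2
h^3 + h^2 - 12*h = h*(h - 3)*(h + 4)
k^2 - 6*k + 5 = (k - 5)*(k - 1)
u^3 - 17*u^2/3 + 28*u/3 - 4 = (u - 3)*(u - 2)*(u - 2/3)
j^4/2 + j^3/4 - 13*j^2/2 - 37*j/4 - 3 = (j/2 + 1/2)*(j - 4)*(j + 1/2)*(j + 3)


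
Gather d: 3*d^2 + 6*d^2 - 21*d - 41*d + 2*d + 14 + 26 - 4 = 9*d^2 - 60*d + 36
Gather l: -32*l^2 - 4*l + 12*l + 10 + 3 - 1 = -32*l^2 + 8*l + 12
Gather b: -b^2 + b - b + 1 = 1 - b^2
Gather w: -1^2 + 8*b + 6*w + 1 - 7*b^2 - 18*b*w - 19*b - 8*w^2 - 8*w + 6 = -7*b^2 - 11*b - 8*w^2 + w*(-18*b - 2) + 6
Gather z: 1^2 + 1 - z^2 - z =-z^2 - z + 2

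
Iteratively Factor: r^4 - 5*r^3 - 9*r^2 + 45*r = (r - 5)*(r^3 - 9*r) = (r - 5)*(r + 3)*(r^2 - 3*r) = (r - 5)*(r - 3)*(r + 3)*(r)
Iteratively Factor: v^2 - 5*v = (v - 5)*(v)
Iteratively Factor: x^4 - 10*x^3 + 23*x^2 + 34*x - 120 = (x - 4)*(x^3 - 6*x^2 - x + 30) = (x - 5)*(x - 4)*(x^2 - x - 6) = (x - 5)*(x - 4)*(x - 3)*(x + 2)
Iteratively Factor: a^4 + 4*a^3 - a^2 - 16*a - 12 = (a + 1)*(a^3 + 3*a^2 - 4*a - 12) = (a + 1)*(a + 3)*(a^2 - 4) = (a + 1)*(a + 2)*(a + 3)*(a - 2)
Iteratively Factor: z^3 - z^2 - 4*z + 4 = (z + 2)*(z^2 - 3*z + 2) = (z - 1)*(z + 2)*(z - 2)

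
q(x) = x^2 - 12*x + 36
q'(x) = 2*x - 12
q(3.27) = 7.45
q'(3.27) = -5.46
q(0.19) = 33.76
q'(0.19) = -11.62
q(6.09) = 0.01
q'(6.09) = 0.18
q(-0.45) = 41.60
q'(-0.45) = -12.90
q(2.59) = 11.63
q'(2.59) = -6.82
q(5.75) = 0.06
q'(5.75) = -0.50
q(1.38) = 21.34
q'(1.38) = -9.24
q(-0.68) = 44.62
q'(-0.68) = -13.36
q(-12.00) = 324.00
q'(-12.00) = -36.00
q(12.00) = 36.00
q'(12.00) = 12.00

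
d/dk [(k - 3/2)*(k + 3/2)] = 2*k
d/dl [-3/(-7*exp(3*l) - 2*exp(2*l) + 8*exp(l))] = 3*(-21*exp(2*l) - 4*exp(l) + 8)*exp(-l)/(7*exp(2*l) + 2*exp(l) - 8)^2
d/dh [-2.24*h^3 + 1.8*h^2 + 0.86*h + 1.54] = -6.72*h^2 + 3.6*h + 0.86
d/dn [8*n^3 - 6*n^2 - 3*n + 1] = 24*n^2 - 12*n - 3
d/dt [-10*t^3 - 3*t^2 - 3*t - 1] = -30*t^2 - 6*t - 3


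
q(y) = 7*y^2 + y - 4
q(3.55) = 87.77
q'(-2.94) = -40.16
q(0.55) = -1.33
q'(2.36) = 34.04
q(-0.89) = 0.65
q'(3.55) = 50.70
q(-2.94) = 53.57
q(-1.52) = 10.65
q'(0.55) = 8.70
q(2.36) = 37.35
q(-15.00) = 1556.00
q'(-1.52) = -20.28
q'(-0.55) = -6.70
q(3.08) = 65.48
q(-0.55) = -2.43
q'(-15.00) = -209.00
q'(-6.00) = -83.00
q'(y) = 14*y + 1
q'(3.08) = 44.12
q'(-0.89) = -11.46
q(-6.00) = 242.00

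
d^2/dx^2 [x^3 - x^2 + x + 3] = 6*x - 2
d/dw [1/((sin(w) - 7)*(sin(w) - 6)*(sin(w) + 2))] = (-3*sin(w)^2 + 22*sin(w) - 16)*cos(w)/((sin(w) - 7)^2*(sin(w) - 6)^2*(sin(w) + 2)^2)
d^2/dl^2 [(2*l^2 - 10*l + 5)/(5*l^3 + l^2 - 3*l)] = 2*(50*l^6 - 750*l^5 + 690*l^4 + 46*l^3 - 210*l^2 - 45*l + 45)/(l^3*(125*l^6 + 75*l^5 - 210*l^4 - 89*l^3 + 126*l^2 + 27*l - 27))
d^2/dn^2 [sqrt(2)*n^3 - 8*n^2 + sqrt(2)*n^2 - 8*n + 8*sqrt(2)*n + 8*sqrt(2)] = 6*sqrt(2)*n - 16 + 2*sqrt(2)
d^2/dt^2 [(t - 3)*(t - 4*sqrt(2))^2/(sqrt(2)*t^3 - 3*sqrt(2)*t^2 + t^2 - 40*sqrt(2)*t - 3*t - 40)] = 2*(-17*sqrt(2)*t^6 + 153*sqrt(2)*t^5 + 432*t^5 - 2043*sqrt(2)*t^4 - 2448*t^4 + 2595*sqrt(2)*t^3 + 6616*t^3 + 15192*sqrt(2)*t^2 + 34848*t^2 - 76896*t - 11232*sqrt(2)*t - 397344 - 78400*sqrt(2))/(2*sqrt(2)*t^9 - 18*sqrt(2)*t^8 + 6*t^8 - 183*sqrt(2)*t^7 - 54*t^7 - 557*t^6 + 1359*sqrt(2)*t^6 + 4149*t^5 + 7161*sqrt(2)*t^5 - 26721*sqrt(2)*t^4 + 22227*t^4 - 116840*sqrt(2)*t^3 - 85707*t^3 - 380280*t^2 - 43200*sqrt(2)*t^2 - 192000*sqrt(2)*t - 14400*t - 64000)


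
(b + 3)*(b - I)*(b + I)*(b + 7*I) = b^4 + 3*b^3 + 7*I*b^3 + b^2 + 21*I*b^2 + 3*b + 7*I*b + 21*I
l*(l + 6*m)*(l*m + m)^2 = l^4*m^2 + 6*l^3*m^3 + 2*l^3*m^2 + 12*l^2*m^3 + l^2*m^2 + 6*l*m^3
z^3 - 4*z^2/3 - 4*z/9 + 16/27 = (z - 4/3)*(z - 2/3)*(z + 2/3)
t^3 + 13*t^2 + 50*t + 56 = (t + 2)*(t + 4)*(t + 7)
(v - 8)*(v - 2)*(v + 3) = v^3 - 7*v^2 - 14*v + 48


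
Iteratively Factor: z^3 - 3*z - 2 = (z + 1)*(z^2 - z - 2) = (z - 2)*(z + 1)*(z + 1)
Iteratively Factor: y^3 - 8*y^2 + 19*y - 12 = (y - 3)*(y^2 - 5*y + 4) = (y - 3)*(y - 1)*(y - 4)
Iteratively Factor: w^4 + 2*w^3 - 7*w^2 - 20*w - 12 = (w + 2)*(w^3 - 7*w - 6) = (w + 1)*(w + 2)*(w^2 - w - 6) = (w + 1)*(w + 2)^2*(w - 3)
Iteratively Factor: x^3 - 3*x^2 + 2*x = (x)*(x^2 - 3*x + 2) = x*(x - 2)*(x - 1)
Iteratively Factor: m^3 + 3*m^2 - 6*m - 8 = (m - 2)*(m^2 + 5*m + 4) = (m - 2)*(m + 1)*(m + 4)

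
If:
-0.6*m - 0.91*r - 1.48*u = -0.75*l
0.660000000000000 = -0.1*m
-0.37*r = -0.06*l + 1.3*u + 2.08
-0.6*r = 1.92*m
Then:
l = 5.86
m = -6.60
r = 21.12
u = -7.34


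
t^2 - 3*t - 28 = (t - 7)*(t + 4)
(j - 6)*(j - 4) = j^2 - 10*j + 24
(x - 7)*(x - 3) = x^2 - 10*x + 21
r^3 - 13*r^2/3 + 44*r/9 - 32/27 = (r - 8/3)*(r - 4/3)*(r - 1/3)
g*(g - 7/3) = g^2 - 7*g/3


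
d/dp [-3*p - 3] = -3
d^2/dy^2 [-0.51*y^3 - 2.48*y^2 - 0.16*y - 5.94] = -3.06*y - 4.96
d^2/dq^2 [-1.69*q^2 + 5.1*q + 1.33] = -3.38000000000000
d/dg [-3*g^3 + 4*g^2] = g*(8 - 9*g)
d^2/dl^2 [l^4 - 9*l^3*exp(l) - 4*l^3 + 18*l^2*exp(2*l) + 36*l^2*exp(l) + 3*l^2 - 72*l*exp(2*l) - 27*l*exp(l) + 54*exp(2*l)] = -9*l^3*exp(l) + 72*l^2*exp(2*l) - 18*l^2*exp(l) + 12*l^2 - 144*l*exp(2*l) + 63*l*exp(l) - 24*l - 36*exp(2*l) + 18*exp(l) + 6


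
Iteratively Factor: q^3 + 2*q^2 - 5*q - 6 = (q + 3)*(q^2 - q - 2) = (q + 1)*(q + 3)*(q - 2)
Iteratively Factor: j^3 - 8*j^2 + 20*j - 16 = (j - 2)*(j^2 - 6*j + 8) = (j - 4)*(j - 2)*(j - 2)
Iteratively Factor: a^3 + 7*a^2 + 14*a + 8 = (a + 2)*(a^2 + 5*a + 4) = (a + 1)*(a + 2)*(a + 4)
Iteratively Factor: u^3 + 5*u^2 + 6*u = (u + 2)*(u^2 + 3*u) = (u + 2)*(u + 3)*(u)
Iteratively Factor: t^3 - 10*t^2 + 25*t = (t - 5)*(t^2 - 5*t) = (t - 5)^2*(t)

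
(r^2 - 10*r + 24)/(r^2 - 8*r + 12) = (r - 4)/(r - 2)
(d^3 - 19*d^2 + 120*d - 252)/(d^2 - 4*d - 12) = (d^2 - 13*d + 42)/(d + 2)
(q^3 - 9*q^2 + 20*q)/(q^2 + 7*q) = (q^2 - 9*q + 20)/(q + 7)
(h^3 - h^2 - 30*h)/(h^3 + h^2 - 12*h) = (h^2 - h - 30)/(h^2 + h - 12)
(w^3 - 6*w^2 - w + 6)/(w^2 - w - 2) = (w^2 - 7*w + 6)/(w - 2)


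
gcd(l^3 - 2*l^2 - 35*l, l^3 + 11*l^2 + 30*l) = l^2 + 5*l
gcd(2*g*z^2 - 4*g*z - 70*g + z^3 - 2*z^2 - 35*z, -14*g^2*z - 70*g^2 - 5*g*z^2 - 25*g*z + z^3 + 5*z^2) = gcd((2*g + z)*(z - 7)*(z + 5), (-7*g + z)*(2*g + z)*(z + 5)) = 2*g*z + 10*g + z^2 + 5*z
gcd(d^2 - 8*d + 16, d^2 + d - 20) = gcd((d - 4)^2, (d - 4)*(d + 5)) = d - 4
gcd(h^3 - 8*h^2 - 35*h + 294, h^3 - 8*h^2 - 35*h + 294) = h^3 - 8*h^2 - 35*h + 294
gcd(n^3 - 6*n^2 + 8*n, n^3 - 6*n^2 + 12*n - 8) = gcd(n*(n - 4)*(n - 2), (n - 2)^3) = n - 2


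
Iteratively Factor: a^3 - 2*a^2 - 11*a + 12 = (a - 1)*(a^2 - a - 12) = (a - 4)*(a - 1)*(a + 3)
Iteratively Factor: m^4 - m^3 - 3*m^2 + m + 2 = (m - 2)*(m^3 + m^2 - m - 1) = (m - 2)*(m - 1)*(m^2 + 2*m + 1) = (m - 2)*(m - 1)*(m + 1)*(m + 1)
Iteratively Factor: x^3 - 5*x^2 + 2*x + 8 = (x - 2)*(x^2 - 3*x - 4) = (x - 4)*(x - 2)*(x + 1)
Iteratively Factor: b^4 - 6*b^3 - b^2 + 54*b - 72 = (b + 3)*(b^3 - 9*b^2 + 26*b - 24) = (b - 3)*(b + 3)*(b^2 - 6*b + 8) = (b - 3)*(b - 2)*(b + 3)*(b - 4)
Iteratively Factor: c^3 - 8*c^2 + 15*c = (c - 5)*(c^2 - 3*c) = (c - 5)*(c - 3)*(c)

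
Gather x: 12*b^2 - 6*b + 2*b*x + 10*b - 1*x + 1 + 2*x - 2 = 12*b^2 + 4*b + x*(2*b + 1) - 1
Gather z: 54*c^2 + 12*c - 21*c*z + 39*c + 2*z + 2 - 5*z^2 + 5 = 54*c^2 + 51*c - 5*z^2 + z*(2 - 21*c) + 7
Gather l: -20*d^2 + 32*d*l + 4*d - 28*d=-20*d^2 + 32*d*l - 24*d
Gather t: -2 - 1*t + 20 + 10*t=9*t + 18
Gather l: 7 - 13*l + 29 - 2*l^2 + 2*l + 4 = -2*l^2 - 11*l + 40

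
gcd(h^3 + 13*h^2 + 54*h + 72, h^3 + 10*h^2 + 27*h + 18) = h^2 + 9*h + 18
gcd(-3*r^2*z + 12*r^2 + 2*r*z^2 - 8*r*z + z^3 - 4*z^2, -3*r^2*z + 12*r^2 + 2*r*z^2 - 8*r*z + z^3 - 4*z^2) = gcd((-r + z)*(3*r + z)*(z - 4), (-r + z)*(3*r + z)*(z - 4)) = -3*r^2*z + 12*r^2 + 2*r*z^2 - 8*r*z + z^3 - 4*z^2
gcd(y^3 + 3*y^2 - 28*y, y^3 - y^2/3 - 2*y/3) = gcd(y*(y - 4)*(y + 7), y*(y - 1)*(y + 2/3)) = y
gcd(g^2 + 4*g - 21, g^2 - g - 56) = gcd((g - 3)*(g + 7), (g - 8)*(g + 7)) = g + 7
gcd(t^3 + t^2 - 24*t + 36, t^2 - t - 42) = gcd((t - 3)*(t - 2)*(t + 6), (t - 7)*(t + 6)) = t + 6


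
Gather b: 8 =8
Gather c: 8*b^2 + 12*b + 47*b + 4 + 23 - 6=8*b^2 + 59*b + 21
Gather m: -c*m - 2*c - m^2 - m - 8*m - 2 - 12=-2*c - m^2 + m*(-c - 9) - 14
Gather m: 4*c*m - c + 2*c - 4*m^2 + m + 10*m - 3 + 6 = c - 4*m^2 + m*(4*c + 11) + 3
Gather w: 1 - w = 1 - w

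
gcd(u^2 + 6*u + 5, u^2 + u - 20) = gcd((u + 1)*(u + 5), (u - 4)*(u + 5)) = u + 5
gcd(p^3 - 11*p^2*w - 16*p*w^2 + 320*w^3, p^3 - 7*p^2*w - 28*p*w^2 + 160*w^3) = p^2 - 3*p*w - 40*w^2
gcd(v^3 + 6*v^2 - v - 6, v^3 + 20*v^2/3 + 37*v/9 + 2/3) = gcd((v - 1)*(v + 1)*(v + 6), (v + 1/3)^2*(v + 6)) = v + 6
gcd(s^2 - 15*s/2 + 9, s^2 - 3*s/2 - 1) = 1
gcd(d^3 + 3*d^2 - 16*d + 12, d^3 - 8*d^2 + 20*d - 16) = d - 2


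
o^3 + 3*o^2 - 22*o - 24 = (o - 4)*(o + 1)*(o + 6)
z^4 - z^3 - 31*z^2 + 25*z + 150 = (z - 5)*(z - 3)*(z + 2)*(z + 5)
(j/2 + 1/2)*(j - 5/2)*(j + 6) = j^3/2 + 9*j^2/4 - 23*j/4 - 15/2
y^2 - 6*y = y*(y - 6)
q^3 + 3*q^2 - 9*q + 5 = (q - 1)^2*(q + 5)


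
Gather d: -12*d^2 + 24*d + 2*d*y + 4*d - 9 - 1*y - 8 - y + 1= -12*d^2 + d*(2*y + 28) - 2*y - 16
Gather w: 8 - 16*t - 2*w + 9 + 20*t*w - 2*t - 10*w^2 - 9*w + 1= -18*t - 10*w^2 + w*(20*t - 11) + 18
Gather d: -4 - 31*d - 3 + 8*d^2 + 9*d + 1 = 8*d^2 - 22*d - 6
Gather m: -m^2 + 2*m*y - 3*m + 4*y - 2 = -m^2 + m*(2*y - 3) + 4*y - 2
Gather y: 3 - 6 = -3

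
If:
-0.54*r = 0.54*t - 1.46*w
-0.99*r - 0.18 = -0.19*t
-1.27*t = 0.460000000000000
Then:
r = -0.25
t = -0.36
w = -0.23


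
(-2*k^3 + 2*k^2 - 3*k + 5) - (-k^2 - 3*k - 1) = -2*k^3 + 3*k^2 + 6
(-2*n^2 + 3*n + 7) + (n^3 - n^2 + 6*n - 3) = n^3 - 3*n^2 + 9*n + 4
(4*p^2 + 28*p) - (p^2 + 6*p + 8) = 3*p^2 + 22*p - 8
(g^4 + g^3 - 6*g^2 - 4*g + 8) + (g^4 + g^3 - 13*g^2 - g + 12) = 2*g^4 + 2*g^3 - 19*g^2 - 5*g + 20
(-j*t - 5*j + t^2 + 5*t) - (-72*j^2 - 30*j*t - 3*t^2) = 72*j^2 + 29*j*t - 5*j + 4*t^2 + 5*t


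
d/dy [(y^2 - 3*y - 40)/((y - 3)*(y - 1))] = (-y^2 + 86*y - 169)/(y^4 - 8*y^3 + 22*y^2 - 24*y + 9)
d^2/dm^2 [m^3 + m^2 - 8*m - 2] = 6*m + 2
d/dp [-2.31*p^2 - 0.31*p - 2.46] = -4.62*p - 0.31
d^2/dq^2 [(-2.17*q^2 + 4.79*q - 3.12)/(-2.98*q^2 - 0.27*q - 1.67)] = (-2.8421709430404e-14*q^4 - 88.566196*q^3 + 101.445756*q^2 + 158.089596*q - 14.17564)/(26.463592*q^6 + 7.193124*q^5 + 45.14253*q^4 + 8.081775*q^3 + 25.297995*q^2 + 2.259009*q + 4.657463)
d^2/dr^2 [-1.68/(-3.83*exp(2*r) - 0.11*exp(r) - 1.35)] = (1.68*(7.66*exp(r) + 0.11)*(15.32*exp(r) + 0.22)*exp(r) - (25.7376*exp(r) + 0.1848)*(3.83*exp(2*r) + 0.11*exp(r) + 1.35))*exp(r)/(3.83*exp(2*r) + 0.11*exp(r) + 1.35)^3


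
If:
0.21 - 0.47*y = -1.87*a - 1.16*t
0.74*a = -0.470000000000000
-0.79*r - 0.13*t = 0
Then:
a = -0.64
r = -0.0666739415102575*y - 0.138696367690257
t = 0.405172413793103*y + 0.84284715750233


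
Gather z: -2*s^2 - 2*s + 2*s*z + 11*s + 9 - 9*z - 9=-2*s^2 + 9*s + z*(2*s - 9)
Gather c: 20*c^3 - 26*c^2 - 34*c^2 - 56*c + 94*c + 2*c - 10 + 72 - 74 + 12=20*c^3 - 60*c^2 + 40*c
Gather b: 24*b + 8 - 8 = 24*b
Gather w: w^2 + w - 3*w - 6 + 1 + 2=w^2 - 2*w - 3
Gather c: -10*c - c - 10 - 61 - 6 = -11*c - 77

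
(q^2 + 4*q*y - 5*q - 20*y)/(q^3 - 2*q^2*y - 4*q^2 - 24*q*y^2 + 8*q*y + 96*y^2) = (5 - q)/(-q^2 + 6*q*y + 4*q - 24*y)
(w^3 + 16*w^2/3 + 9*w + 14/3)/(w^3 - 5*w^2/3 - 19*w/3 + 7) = (w^2 + 3*w + 2)/(w^2 - 4*w + 3)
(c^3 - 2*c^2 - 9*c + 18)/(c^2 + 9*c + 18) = (c^2 - 5*c + 6)/(c + 6)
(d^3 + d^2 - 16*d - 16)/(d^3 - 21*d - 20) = (d - 4)/(d - 5)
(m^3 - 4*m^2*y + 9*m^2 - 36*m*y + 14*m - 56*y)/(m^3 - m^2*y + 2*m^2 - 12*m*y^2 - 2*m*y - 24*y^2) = (m + 7)/(m + 3*y)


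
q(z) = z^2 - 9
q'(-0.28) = -0.56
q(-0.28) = -8.92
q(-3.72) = 4.84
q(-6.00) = 27.00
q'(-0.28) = -0.56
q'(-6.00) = -12.00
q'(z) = 2*z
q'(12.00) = 24.00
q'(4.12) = 8.24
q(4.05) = 7.40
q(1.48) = -6.81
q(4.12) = 7.97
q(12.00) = 135.00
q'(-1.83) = -3.66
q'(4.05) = 8.10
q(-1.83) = -5.65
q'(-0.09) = -0.18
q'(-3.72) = -7.44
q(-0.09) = -8.99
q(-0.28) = -8.92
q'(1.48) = 2.96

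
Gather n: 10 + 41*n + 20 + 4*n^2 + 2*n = 4*n^2 + 43*n + 30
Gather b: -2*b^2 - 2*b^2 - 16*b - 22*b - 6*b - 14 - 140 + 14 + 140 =-4*b^2 - 44*b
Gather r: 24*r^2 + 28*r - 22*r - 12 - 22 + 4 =24*r^2 + 6*r - 30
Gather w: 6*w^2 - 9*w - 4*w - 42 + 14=6*w^2 - 13*w - 28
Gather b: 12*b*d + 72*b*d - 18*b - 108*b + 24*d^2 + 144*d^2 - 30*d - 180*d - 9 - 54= b*(84*d - 126) + 168*d^2 - 210*d - 63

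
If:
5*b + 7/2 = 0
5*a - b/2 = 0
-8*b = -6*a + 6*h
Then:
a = -7/100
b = -7/10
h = 259/300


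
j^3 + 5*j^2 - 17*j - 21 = (j - 3)*(j + 1)*(j + 7)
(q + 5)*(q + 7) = q^2 + 12*q + 35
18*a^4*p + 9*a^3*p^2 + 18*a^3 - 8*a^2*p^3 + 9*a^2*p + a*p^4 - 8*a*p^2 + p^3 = (-6*a + p)*(-3*a + p)*(a + p)*(a*p + 1)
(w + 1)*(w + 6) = w^2 + 7*w + 6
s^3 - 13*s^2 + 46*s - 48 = (s - 8)*(s - 3)*(s - 2)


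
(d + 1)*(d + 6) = d^2 + 7*d + 6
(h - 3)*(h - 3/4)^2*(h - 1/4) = h^4 - 19*h^3/4 + 99*h^2/16 - 189*h/64 + 27/64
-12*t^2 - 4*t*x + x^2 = (-6*t + x)*(2*t + x)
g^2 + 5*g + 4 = (g + 1)*(g + 4)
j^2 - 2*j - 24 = (j - 6)*(j + 4)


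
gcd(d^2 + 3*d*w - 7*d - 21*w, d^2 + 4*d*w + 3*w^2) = d + 3*w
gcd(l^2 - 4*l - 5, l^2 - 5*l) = l - 5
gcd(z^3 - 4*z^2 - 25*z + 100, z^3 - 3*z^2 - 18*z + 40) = z - 5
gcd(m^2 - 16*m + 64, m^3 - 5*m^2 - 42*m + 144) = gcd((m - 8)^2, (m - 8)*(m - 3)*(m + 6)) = m - 8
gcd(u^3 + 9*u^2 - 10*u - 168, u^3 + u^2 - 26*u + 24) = u^2 + 2*u - 24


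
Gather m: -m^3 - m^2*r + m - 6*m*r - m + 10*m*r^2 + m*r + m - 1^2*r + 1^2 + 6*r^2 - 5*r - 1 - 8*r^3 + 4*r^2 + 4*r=-m^3 - m^2*r + m*(10*r^2 - 5*r + 1) - 8*r^3 + 10*r^2 - 2*r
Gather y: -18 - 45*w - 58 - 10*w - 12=-55*w - 88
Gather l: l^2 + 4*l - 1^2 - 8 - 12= l^2 + 4*l - 21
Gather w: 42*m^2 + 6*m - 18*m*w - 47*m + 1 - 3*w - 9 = 42*m^2 - 41*m + w*(-18*m - 3) - 8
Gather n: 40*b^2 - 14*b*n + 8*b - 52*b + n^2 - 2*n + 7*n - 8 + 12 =40*b^2 - 44*b + n^2 + n*(5 - 14*b) + 4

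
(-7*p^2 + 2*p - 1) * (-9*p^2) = 63*p^4 - 18*p^3 + 9*p^2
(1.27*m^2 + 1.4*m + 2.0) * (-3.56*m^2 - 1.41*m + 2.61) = -4.5212*m^4 - 6.7747*m^3 - 5.7793*m^2 + 0.834*m + 5.22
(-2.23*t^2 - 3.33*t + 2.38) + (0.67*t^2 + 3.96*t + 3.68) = -1.56*t^2 + 0.63*t + 6.06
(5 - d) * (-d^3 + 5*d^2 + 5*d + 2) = d^4 - 10*d^3 + 20*d^2 + 23*d + 10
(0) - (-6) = 6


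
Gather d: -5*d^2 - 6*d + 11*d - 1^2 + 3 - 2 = -5*d^2 + 5*d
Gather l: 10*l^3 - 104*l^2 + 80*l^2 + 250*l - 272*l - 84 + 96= 10*l^3 - 24*l^2 - 22*l + 12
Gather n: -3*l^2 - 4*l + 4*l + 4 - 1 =3 - 3*l^2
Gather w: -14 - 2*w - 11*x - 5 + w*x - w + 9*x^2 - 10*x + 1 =w*(x - 3) + 9*x^2 - 21*x - 18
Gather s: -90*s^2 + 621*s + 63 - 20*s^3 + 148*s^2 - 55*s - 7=-20*s^3 + 58*s^2 + 566*s + 56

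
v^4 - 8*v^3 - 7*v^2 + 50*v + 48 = (v - 8)*(v - 3)*(v + 1)*(v + 2)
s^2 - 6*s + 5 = (s - 5)*(s - 1)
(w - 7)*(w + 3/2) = w^2 - 11*w/2 - 21/2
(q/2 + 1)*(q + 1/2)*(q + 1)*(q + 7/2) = q^4/2 + 7*q^3/2 + 63*q^2/8 + 53*q/8 + 7/4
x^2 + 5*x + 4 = (x + 1)*(x + 4)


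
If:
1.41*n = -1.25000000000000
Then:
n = -0.89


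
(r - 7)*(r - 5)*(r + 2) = r^3 - 10*r^2 + 11*r + 70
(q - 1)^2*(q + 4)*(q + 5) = q^4 + 7*q^3 + 3*q^2 - 31*q + 20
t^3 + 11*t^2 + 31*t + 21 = (t + 1)*(t + 3)*(t + 7)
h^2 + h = h*(h + 1)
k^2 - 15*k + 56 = (k - 8)*(k - 7)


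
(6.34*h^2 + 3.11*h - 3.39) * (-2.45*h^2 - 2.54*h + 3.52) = -15.533*h^4 - 23.7231*h^3 + 22.7229*h^2 + 19.5578*h - 11.9328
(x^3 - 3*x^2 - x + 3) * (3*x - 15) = 3*x^4 - 24*x^3 + 42*x^2 + 24*x - 45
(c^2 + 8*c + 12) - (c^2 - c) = 9*c + 12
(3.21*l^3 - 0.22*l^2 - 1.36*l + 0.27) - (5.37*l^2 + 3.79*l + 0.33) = 3.21*l^3 - 5.59*l^2 - 5.15*l - 0.06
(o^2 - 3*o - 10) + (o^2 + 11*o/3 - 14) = 2*o^2 + 2*o/3 - 24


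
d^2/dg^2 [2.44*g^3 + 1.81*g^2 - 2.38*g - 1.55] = 14.64*g + 3.62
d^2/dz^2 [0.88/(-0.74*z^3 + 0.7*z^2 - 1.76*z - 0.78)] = ((3.9072*z - 1.232)*(0.74*z^3 - 0.7*z^2 + 1.76*z + 0.78) - 0.88*(2.22*z^2 - 1.4*z + 1.76)*(4.44*z^2 - 2.8*z + 3.52))/(0.74*z^3 - 0.7*z^2 + 1.76*z + 0.78)^3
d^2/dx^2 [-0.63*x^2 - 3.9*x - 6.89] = -1.26000000000000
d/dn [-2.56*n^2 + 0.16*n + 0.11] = 0.16 - 5.12*n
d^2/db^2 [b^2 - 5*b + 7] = 2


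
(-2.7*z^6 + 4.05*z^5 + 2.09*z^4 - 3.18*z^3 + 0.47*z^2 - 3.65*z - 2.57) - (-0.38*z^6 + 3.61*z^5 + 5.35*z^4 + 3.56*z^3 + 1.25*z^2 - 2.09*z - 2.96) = -2.32*z^6 + 0.44*z^5 - 3.26*z^4 - 6.74*z^3 - 0.78*z^2 - 1.56*z + 0.39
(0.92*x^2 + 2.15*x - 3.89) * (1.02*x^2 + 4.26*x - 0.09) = 0.9384*x^4 + 6.1122*x^3 + 5.1084*x^2 - 16.7649*x + 0.3501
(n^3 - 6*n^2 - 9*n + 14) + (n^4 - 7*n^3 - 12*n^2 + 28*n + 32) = n^4 - 6*n^3 - 18*n^2 + 19*n + 46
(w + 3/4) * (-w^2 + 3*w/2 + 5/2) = -w^3 + 3*w^2/4 + 29*w/8 + 15/8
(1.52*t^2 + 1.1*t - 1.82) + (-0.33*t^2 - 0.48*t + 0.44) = 1.19*t^2 + 0.62*t - 1.38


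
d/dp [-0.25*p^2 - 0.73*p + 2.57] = -0.5*p - 0.73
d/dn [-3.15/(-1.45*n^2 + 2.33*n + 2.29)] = (7.3395 - 9.135*n)/(-1.45*n^2 + 2.33*n + 2.29)^2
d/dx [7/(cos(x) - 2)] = 7*sin(x)/(cos(x) - 2)^2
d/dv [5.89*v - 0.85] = 5.89000000000000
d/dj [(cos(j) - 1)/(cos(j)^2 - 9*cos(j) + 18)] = (cos(j)^2 - 2*cos(j) - 9)*sin(j)/(cos(j)^2 - 9*cos(j) + 18)^2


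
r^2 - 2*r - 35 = (r - 7)*(r + 5)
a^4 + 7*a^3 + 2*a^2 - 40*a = a*(a - 2)*(a + 4)*(a + 5)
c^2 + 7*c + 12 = (c + 3)*(c + 4)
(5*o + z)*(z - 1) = 5*o*z - 5*o + z^2 - z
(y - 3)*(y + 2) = y^2 - y - 6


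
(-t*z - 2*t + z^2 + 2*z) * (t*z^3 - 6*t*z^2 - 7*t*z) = -t^2*z^4 + 4*t^2*z^3 + 19*t^2*z^2 + 14*t^2*z + t*z^5 - 4*t*z^4 - 19*t*z^3 - 14*t*z^2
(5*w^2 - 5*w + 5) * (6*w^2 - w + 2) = 30*w^4 - 35*w^3 + 45*w^2 - 15*w + 10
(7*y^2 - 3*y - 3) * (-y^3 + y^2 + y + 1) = -7*y^5 + 10*y^4 + 7*y^3 + y^2 - 6*y - 3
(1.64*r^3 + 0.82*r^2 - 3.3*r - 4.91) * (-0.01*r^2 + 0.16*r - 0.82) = -0.0164*r^5 + 0.2542*r^4 - 1.1806*r^3 - 1.1513*r^2 + 1.9204*r + 4.0262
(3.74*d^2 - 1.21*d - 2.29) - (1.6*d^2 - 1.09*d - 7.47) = 2.14*d^2 - 0.12*d + 5.18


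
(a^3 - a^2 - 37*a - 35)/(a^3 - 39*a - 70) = (a + 1)/(a + 2)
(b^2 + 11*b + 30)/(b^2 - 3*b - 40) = (b + 6)/(b - 8)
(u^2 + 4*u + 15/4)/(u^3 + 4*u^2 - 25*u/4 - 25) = (2*u + 3)/(2*u^2 + 3*u - 20)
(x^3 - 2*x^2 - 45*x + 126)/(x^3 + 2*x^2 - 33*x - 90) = (x^2 + 4*x - 21)/(x^2 + 8*x + 15)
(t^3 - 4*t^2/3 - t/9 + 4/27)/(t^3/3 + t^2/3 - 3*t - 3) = (3*t^3 - 4*t^2 - t/3 + 4/9)/(t^3 + t^2 - 9*t - 9)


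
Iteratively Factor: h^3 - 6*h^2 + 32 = (h - 4)*(h^2 - 2*h - 8) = (h - 4)*(h + 2)*(h - 4)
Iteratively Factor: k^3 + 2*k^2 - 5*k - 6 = (k - 2)*(k^2 + 4*k + 3) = (k - 2)*(k + 3)*(k + 1)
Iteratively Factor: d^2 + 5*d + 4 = (d + 1)*(d + 4)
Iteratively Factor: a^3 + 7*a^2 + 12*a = (a + 4)*(a^2 + 3*a) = (a + 3)*(a + 4)*(a)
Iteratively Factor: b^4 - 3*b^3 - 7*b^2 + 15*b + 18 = (b - 3)*(b^3 - 7*b - 6) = (b - 3)^2*(b^2 + 3*b + 2) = (b - 3)^2*(b + 1)*(b + 2)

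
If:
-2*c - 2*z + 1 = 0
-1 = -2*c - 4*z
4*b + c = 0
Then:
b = -1/8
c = 1/2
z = 0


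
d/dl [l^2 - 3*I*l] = 2*l - 3*I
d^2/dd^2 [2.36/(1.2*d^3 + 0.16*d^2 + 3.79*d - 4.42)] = (-(16.992*d + 0.7552)*(1.2*d^3 + 0.16*d^2 + 3.79*d - 4.42) + 2.36*(3.6*d^2 + 0.32*d + 3.79)*(7.2*d^2 + 0.64*d + 7.58))/(1.2*d^3 + 0.16*d^2 + 3.79*d - 4.42)^3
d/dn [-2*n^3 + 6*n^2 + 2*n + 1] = -6*n^2 + 12*n + 2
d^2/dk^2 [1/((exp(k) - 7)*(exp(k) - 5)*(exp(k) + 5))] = (9*exp(5*k) - 77*exp(4*k) + 146*exp(3*k) - 1050*exp(2*k) + 5525*exp(k) + 4375)*exp(k)/(exp(9*k) - 21*exp(8*k) + 72*exp(7*k) + 1232*exp(6*k) - 9150*exp(5*k) - 13650*exp(4*k) + 260000*exp(3*k) - 315000*exp(2*k) - 2296875*exp(k) + 5359375)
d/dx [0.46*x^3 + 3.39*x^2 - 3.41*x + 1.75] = 1.38*x^2 + 6.78*x - 3.41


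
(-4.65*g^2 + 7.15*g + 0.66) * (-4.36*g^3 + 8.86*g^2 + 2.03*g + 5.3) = 20.274*g^5 - 72.373*g^4 + 51.0319*g^3 - 4.2829*g^2 + 39.2348*g + 3.498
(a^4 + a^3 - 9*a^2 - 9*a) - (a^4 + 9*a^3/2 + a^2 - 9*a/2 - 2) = -7*a^3/2 - 10*a^2 - 9*a/2 + 2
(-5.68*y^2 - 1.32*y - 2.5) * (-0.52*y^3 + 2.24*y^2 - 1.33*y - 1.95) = 2.9536*y^5 - 12.0368*y^4 + 5.8976*y^3 + 7.2316*y^2 + 5.899*y + 4.875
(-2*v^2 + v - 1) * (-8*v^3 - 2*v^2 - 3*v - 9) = 16*v^5 - 4*v^4 + 12*v^3 + 17*v^2 - 6*v + 9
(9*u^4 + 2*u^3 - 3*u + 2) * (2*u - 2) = 18*u^5 - 14*u^4 - 4*u^3 - 6*u^2 + 10*u - 4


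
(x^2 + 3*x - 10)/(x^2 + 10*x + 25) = (x - 2)/(x + 5)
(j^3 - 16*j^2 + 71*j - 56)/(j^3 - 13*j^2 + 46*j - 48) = (j^2 - 8*j + 7)/(j^2 - 5*j + 6)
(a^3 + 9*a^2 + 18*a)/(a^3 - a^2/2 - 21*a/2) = 2*(a + 6)/(2*a - 7)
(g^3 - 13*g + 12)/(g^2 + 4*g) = g - 4 + 3/g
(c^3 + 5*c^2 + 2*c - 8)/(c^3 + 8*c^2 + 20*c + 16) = (c - 1)/(c + 2)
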